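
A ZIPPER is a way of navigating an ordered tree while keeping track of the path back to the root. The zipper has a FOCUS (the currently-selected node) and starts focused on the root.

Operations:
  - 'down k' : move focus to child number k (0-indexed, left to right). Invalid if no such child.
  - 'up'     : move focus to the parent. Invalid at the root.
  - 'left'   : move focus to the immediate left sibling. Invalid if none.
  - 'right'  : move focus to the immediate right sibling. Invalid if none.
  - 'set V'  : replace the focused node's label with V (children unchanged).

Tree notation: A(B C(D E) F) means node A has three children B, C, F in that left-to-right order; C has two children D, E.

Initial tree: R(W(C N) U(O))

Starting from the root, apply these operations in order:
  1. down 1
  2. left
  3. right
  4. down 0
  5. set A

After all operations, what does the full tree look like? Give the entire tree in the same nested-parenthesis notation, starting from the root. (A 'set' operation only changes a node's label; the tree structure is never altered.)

Step 1 (down 1): focus=U path=1 depth=1 children=['O'] left=['W'] right=[] parent=R
Step 2 (left): focus=W path=0 depth=1 children=['C', 'N'] left=[] right=['U'] parent=R
Step 3 (right): focus=U path=1 depth=1 children=['O'] left=['W'] right=[] parent=R
Step 4 (down 0): focus=O path=1/0 depth=2 children=[] left=[] right=[] parent=U
Step 5 (set A): focus=A path=1/0 depth=2 children=[] left=[] right=[] parent=U

Answer: R(W(C N) U(A))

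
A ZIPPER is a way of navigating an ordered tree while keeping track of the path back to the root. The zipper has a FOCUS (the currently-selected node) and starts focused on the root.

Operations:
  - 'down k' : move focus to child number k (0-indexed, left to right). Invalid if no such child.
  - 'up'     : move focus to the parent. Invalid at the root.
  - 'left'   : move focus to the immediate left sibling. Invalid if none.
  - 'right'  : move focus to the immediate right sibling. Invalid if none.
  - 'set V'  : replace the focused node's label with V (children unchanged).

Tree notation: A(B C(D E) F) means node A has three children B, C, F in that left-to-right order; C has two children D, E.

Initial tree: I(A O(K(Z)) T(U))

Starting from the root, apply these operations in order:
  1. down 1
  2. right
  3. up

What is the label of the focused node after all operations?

Answer: I

Derivation:
Step 1 (down 1): focus=O path=1 depth=1 children=['K'] left=['A'] right=['T'] parent=I
Step 2 (right): focus=T path=2 depth=1 children=['U'] left=['A', 'O'] right=[] parent=I
Step 3 (up): focus=I path=root depth=0 children=['A', 'O', 'T'] (at root)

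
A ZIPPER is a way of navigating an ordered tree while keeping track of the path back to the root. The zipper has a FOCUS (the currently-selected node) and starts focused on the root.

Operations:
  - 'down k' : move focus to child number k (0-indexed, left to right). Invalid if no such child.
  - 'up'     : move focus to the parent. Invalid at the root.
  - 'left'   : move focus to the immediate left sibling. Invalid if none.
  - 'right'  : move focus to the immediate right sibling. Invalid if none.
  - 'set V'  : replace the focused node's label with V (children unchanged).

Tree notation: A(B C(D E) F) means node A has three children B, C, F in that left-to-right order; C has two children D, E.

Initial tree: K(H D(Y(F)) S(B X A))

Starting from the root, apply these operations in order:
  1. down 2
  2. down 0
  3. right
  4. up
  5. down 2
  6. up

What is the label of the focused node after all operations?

Answer: S

Derivation:
Step 1 (down 2): focus=S path=2 depth=1 children=['B', 'X', 'A'] left=['H', 'D'] right=[] parent=K
Step 2 (down 0): focus=B path=2/0 depth=2 children=[] left=[] right=['X', 'A'] parent=S
Step 3 (right): focus=X path=2/1 depth=2 children=[] left=['B'] right=['A'] parent=S
Step 4 (up): focus=S path=2 depth=1 children=['B', 'X', 'A'] left=['H', 'D'] right=[] parent=K
Step 5 (down 2): focus=A path=2/2 depth=2 children=[] left=['B', 'X'] right=[] parent=S
Step 6 (up): focus=S path=2 depth=1 children=['B', 'X', 'A'] left=['H', 'D'] right=[] parent=K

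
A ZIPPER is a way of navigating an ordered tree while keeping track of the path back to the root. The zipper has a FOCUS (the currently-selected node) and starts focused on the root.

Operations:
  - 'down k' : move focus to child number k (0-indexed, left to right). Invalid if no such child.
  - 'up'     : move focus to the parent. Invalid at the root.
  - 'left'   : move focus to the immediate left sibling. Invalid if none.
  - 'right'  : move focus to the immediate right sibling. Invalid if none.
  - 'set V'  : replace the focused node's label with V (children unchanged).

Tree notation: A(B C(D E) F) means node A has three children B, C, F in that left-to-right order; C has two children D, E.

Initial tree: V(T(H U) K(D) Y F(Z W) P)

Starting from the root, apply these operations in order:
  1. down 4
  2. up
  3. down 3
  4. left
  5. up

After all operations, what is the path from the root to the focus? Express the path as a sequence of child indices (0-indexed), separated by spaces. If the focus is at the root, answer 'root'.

Answer: root

Derivation:
Step 1 (down 4): focus=P path=4 depth=1 children=[] left=['T', 'K', 'Y', 'F'] right=[] parent=V
Step 2 (up): focus=V path=root depth=0 children=['T', 'K', 'Y', 'F', 'P'] (at root)
Step 3 (down 3): focus=F path=3 depth=1 children=['Z', 'W'] left=['T', 'K', 'Y'] right=['P'] parent=V
Step 4 (left): focus=Y path=2 depth=1 children=[] left=['T', 'K'] right=['F', 'P'] parent=V
Step 5 (up): focus=V path=root depth=0 children=['T', 'K', 'Y', 'F', 'P'] (at root)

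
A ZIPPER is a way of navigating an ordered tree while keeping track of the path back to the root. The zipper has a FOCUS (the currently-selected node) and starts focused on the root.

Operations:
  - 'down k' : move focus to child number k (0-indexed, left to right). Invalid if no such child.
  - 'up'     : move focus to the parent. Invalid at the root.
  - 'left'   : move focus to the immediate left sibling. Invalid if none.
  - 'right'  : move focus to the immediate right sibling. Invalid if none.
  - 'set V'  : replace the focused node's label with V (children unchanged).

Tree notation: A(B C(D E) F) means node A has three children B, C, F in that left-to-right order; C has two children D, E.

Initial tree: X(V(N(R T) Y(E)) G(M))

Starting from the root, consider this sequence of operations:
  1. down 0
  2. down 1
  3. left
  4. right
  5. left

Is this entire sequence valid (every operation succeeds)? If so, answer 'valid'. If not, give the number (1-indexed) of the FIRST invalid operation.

Step 1 (down 0): focus=V path=0 depth=1 children=['N', 'Y'] left=[] right=['G'] parent=X
Step 2 (down 1): focus=Y path=0/1 depth=2 children=['E'] left=['N'] right=[] parent=V
Step 3 (left): focus=N path=0/0 depth=2 children=['R', 'T'] left=[] right=['Y'] parent=V
Step 4 (right): focus=Y path=0/1 depth=2 children=['E'] left=['N'] right=[] parent=V
Step 5 (left): focus=N path=0/0 depth=2 children=['R', 'T'] left=[] right=['Y'] parent=V

Answer: valid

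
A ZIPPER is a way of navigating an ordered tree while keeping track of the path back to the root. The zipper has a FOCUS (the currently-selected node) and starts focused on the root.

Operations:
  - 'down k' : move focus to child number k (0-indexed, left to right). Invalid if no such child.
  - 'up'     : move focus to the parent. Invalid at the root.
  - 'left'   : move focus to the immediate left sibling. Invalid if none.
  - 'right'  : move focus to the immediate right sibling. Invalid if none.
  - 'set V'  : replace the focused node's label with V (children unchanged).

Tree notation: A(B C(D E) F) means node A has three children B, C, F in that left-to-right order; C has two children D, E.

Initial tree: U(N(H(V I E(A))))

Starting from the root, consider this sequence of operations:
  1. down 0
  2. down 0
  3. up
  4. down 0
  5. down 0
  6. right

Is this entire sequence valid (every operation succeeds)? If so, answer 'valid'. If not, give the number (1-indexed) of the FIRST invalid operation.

Step 1 (down 0): focus=N path=0 depth=1 children=['H'] left=[] right=[] parent=U
Step 2 (down 0): focus=H path=0/0 depth=2 children=['V', 'I', 'E'] left=[] right=[] parent=N
Step 3 (up): focus=N path=0 depth=1 children=['H'] left=[] right=[] parent=U
Step 4 (down 0): focus=H path=0/0 depth=2 children=['V', 'I', 'E'] left=[] right=[] parent=N
Step 5 (down 0): focus=V path=0/0/0 depth=3 children=[] left=[] right=['I', 'E'] parent=H
Step 6 (right): focus=I path=0/0/1 depth=3 children=[] left=['V'] right=['E'] parent=H

Answer: valid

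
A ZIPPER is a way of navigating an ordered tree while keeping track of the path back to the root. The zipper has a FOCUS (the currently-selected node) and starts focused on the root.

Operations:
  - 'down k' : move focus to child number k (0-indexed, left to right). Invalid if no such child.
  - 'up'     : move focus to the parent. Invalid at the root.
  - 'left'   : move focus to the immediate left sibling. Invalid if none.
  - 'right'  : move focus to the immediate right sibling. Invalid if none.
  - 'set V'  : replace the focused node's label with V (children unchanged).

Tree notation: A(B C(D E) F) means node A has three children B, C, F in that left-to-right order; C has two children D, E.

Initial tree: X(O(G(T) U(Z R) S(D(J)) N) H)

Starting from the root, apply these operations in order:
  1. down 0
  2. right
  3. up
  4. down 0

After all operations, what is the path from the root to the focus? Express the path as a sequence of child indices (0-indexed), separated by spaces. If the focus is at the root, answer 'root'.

Step 1 (down 0): focus=O path=0 depth=1 children=['G', 'U', 'S', 'N'] left=[] right=['H'] parent=X
Step 2 (right): focus=H path=1 depth=1 children=[] left=['O'] right=[] parent=X
Step 3 (up): focus=X path=root depth=0 children=['O', 'H'] (at root)
Step 4 (down 0): focus=O path=0 depth=1 children=['G', 'U', 'S', 'N'] left=[] right=['H'] parent=X

Answer: 0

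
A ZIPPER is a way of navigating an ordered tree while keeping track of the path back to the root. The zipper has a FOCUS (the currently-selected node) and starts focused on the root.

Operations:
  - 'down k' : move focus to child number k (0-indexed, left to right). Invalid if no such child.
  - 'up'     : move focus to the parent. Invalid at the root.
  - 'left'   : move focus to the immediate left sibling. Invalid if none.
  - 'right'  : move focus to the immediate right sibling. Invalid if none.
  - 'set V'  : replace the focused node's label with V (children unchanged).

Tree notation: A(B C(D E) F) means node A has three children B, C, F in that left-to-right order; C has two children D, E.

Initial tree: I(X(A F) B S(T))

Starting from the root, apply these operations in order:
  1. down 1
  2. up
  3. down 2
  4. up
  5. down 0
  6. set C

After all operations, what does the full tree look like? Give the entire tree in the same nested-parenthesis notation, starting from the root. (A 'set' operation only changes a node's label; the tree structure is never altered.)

Step 1 (down 1): focus=B path=1 depth=1 children=[] left=['X'] right=['S'] parent=I
Step 2 (up): focus=I path=root depth=0 children=['X', 'B', 'S'] (at root)
Step 3 (down 2): focus=S path=2 depth=1 children=['T'] left=['X', 'B'] right=[] parent=I
Step 4 (up): focus=I path=root depth=0 children=['X', 'B', 'S'] (at root)
Step 5 (down 0): focus=X path=0 depth=1 children=['A', 'F'] left=[] right=['B', 'S'] parent=I
Step 6 (set C): focus=C path=0 depth=1 children=['A', 'F'] left=[] right=['B', 'S'] parent=I

Answer: I(C(A F) B S(T))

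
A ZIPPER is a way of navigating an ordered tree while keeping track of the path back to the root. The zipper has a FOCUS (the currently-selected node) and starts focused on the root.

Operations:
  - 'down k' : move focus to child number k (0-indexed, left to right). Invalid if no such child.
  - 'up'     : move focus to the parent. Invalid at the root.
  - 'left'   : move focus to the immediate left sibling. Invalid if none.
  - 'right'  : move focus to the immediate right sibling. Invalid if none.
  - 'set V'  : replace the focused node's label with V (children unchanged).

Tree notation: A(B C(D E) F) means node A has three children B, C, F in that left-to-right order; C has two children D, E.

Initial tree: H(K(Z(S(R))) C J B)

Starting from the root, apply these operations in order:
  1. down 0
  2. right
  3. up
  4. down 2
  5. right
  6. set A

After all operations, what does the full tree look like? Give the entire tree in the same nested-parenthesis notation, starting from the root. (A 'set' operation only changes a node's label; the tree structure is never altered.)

Step 1 (down 0): focus=K path=0 depth=1 children=['Z'] left=[] right=['C', 'J', 'B'] parent=H
Step 2 (right): focus=C path=1 depth=1 children=[] left=['K'] right=['J', 'B'] parent=H
Step 3 (up): focus=H path=root depth=0 children=['K', 'C', 'J', 'B'] (at root)
Step 4 (down 2): focus=J path=2 depth=1 children=[] left=['K', 'C'] right=['B'] parent=H
Step 5 (right): focus=B path=3 depth=1 children=[] left=['K', 'C', 'J'] right=[] parent=H
Step 6 (set A): focus=A path=3 depth=1 children=[] left=['K', 'C', 'J'] right=[] parent=H

Answer: H(K(Z(S(R))) C J A)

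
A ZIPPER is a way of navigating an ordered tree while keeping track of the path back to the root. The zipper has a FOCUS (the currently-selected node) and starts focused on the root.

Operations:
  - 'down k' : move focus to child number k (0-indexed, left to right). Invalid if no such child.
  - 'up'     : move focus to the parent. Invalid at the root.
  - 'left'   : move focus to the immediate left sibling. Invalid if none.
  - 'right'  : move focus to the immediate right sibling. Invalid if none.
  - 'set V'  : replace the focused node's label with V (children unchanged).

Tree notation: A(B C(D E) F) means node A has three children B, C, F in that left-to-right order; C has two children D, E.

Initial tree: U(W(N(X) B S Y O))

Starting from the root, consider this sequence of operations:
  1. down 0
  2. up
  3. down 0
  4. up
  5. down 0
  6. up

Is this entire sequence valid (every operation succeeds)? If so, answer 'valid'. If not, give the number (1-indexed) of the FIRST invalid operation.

Step 1 (down 0): focus=W path=0 depth=1 children=['N', 'B', 'S', 'Y', 'O'] left=[] right=[] parent=U
Step 2 (up): focus=U path=root depth=0 children=['W'] (at root)
Step 3 (down 0): focus=W path=0 depth=1 children=['N', 'B', 'S', 'Y', 'O'] left=[] right=[] parent=U
Step 4 (up): focus=U path=root depth=0 children=['W'] (at root)
Step 5 (down 0): focus=W path=0 depth=1 children=['N', 'B', 'S', 'Y', 'O'] left=[] right=[] parent=U
Step 6 (up): focus=U path=root depth=0 children=['W'] (at root)

Answer: valid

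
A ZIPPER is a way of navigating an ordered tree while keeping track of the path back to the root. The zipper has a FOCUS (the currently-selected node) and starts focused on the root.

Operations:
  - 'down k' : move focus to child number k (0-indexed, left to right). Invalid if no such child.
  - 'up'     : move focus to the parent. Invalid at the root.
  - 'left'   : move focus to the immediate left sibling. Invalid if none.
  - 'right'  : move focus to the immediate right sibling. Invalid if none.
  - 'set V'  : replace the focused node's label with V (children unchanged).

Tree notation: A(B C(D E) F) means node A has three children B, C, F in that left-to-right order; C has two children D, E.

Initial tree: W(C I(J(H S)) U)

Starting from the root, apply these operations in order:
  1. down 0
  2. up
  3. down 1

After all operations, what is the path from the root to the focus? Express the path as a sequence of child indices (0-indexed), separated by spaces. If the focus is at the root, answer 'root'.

Step 1 (down 0): focus=C path=0 depth=1 children=[] left=[] right=['I', 'U'] parent=W
Step 2 (up): focus=W path=root depth=0 children=['C', 'I', 'U'] (at root)
Step 3 (down 1): focus=I path=1 depth=1 children=['J'] left=['C'] right=['U'] parent=W

Answer: 1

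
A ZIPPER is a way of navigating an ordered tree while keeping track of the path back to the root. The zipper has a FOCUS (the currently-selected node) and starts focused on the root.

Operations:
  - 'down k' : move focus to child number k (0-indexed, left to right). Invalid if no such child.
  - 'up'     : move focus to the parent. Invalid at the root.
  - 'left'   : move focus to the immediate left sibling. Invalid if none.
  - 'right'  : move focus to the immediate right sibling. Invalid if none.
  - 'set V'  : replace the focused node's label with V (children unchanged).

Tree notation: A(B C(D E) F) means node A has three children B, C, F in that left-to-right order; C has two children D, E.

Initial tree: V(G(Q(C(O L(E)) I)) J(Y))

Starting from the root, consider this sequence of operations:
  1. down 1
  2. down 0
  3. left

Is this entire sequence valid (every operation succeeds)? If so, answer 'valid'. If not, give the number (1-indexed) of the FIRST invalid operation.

Step 1 (down 1): focus=J path=1 depth=1 children=['Y'] left=['G'] right=[] parent=V
Step 2 (down 0): focus=Y path=1/0 depth=2 children=[] left=[] right=[] parent=J
Step 3 (left): INVALID

Answer: 3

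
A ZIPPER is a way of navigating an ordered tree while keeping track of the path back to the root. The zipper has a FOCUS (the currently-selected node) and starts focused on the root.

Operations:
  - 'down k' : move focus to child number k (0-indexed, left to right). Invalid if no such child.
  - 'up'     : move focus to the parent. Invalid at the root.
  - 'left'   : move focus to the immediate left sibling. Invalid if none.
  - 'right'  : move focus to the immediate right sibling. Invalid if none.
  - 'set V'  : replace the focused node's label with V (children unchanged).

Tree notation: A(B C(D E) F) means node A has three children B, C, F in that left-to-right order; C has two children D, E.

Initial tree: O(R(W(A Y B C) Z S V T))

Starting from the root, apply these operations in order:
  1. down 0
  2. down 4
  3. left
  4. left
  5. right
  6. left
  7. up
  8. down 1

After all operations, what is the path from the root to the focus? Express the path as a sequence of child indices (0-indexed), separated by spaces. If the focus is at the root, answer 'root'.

Answer: 0 1

Derivation:
Step 1 (down 0): focus=R path=0 depth=1 children=['W', 'Z', 'S', 'V', 'T'] left=[] right=[] parent=O
Step 2 (down 4): focus=T path=0/4 depth=2 children=[] left=['W', 'Z', 'S', 'V'] right=[] parent=R
Step 3 (left): focus=V path=0/3 depth=2 children=[] left=['W', 'Z', 'S'] right=['T'] parent=R
Step 4 (left): focus=S path=0/2 depth=2 children=[] left=['W', 'Z'] right=['V', 'T'] parent=R
Step 5 (right): focus=V path=0/3 depth=2 children=[] left=['W', 'Z', 'S'] right=['T'] parent=R
Step 6 (left): focus=S path=0/2 depth=2 children=[] left=['W', 'Z'] right=['V', 'T'] parent=R
Step 7 (up): focus=R path=0 depth=1 children=['W', 'Z', 'S', 'V', 'T'] left=[] right=[] parent=O
Step 8 (down 1): focus=Z path=0/1 depth=2 children=[] left=['W'] right=['S', 'V', 'T'] parent=R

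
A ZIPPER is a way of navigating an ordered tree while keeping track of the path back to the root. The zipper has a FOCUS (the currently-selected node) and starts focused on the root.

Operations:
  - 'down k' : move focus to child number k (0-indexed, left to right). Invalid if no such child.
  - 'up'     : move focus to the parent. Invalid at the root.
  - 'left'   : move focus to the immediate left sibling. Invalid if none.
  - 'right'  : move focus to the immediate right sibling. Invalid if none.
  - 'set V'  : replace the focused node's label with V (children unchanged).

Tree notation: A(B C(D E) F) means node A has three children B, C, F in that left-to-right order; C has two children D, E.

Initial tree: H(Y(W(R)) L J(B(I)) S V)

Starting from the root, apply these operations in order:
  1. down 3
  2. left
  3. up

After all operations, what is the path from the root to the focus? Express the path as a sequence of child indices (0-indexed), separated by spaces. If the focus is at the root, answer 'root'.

Answer: root

Derivation:
Step 1 (down 3): focus=S path=3 depth=1 children=[] left=['Y', 'L', 'J'] right=['V'] parent=H
Step 2 (left): focus=J path=2 depth=1 children=['B'] left=['Y', 'L'] right=['S', 'V'] parent=H
Step 3 (up): focus=H path=root depth=0 children=['Y', 'L', 'J', 'S', 'V'] (at root)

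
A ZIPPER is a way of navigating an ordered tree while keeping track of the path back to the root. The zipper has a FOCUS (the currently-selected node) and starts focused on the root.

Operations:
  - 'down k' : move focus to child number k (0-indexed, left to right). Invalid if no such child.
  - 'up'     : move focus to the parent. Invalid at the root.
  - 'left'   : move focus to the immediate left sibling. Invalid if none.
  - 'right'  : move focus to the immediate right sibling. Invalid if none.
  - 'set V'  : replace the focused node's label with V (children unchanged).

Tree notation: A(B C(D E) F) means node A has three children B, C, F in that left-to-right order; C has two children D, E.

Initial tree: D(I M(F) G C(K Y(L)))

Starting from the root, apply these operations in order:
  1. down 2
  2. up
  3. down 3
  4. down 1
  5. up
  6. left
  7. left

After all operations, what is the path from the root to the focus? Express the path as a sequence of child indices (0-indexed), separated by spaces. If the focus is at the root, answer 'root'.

Step 1 (down 2): focus=G path=2 depth=1 children=[] left=['I', 'M'] right=['C'] parent=D
Step 2 (up): focus=D path=root depth=0 children=['I', 'M', 'G', 'C'] (at root)
Step 3 (down 3): focus=C path=3 depth=1 children=['K', 'Y'] left=['I', 'M', 'G'] right=[] parent=D
Step 4 (down 1): focus=Y path=3/1 depth=2 children=['L'] left=['K'] right=[] parent=C
Step 5 (up): focus=C path=3 depth=1 children=['K', 'Y'] left=['I', 'M', 'G'] right=[] parent=D
Step 6 (left): focus=G path=2 depth=1 children=[] left=['I', 'M'] right=['C'] parent=D
Step 7 (left): focus=M path=1 depth=1 children=['F'] left=['I'] right=['G', 'C'] parent=D

Answer: 1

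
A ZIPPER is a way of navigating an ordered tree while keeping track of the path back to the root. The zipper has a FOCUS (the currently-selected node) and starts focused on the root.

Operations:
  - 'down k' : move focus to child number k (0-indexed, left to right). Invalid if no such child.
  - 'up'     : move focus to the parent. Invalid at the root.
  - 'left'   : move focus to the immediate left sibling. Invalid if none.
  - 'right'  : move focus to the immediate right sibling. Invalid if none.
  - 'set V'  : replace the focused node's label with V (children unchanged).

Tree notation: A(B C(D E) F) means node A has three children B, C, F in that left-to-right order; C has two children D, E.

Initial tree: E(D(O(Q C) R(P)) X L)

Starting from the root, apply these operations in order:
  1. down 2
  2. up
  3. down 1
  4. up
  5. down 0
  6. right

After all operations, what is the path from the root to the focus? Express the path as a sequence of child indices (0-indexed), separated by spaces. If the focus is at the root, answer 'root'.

Answer: 1

Derivation:
Step 1 (down 2): focus=L path=2 depth=1 children=[] left=['D', 'X'] right=[] parent=E
Step 2 (up): focus=E path=root depth=0 children=['D', 'X', 'L'] (at root)
Step 3 (down 1): focus=X path=1 depth=1 children=[] left=['D'] right=['L'] parent=E
Step 4 (up): focus=E path=root depth=0 children=['D', 'X', 'L'] (at root)
Step 5 (down 0): focus=D path=0 depth=1 children=['O', 'R'] left=[] right=['X', 'L'] parent=E
Step 6 (right): focus=X path=1 depth=1 children=[] left=['D'] right=['L'] parent=E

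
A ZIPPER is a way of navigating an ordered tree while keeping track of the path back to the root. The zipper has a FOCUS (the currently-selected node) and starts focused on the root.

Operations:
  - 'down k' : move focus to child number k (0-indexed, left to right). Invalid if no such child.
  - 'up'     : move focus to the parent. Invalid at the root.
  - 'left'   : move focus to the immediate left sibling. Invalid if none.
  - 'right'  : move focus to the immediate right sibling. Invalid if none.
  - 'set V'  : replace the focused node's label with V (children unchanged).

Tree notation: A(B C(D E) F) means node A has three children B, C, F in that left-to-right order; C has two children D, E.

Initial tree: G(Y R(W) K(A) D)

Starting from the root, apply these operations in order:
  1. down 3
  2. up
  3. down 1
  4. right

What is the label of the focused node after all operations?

Answer: K

Derivation:
Step 1 (down 3): focus=D path=3 depth=1 children=[] left=['Y', 'R', 'K'] right=[] parent=G
Step 2 (up): focus=G path=root depth=0 children=['Y', 'R', 'K', 'D'] (at root)
Step 3 (down 1): focus=R path=1 depth=1 children=['W'] left=['Y'] right=['K', 'D'] parent=G
Step 4 (right): focus=K path=2 depth=1 children=['A'] left=['Y', 'R'] right=['D'] parent=G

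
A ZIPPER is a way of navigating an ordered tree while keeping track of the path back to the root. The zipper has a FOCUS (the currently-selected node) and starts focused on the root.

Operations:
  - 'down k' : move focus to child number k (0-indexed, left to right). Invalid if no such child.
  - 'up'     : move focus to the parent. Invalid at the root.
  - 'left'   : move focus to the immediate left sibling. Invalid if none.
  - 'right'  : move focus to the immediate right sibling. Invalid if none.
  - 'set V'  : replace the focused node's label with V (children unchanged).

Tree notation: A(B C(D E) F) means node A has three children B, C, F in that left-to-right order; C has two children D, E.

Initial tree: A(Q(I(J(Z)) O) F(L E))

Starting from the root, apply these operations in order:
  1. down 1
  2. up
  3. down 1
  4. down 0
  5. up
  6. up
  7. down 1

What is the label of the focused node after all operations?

Step 1 (down 1): focus=F path=1 depth=1 children=['L', 'E'] left=['Q'] right=[] parent=A
Step 2 (up): focus=A path=root depth=0 children=['Q', 'F'] (at root)
Step 3 (down 1): focus=F path=1 depth=1 children=['L', 'E'] left=['Q'] right=[] parent=A
Step 4 (down 0): focus=L path=1/0 depth=2 children=[] left=[] right=['E'] parent=F
Step 5 (up): focus=F path=1 depth=1 children=['L', 'E'] left=['Q'] right=[] parent=A
Step 6 (up): focus=A path=root depth=0 children=['Q', 'F'] (at root)
Step 7 (down 1): focus=F path=1 depth=1 children=['L', 'E'] left=['Q'] right=[] parent=A

Answer: F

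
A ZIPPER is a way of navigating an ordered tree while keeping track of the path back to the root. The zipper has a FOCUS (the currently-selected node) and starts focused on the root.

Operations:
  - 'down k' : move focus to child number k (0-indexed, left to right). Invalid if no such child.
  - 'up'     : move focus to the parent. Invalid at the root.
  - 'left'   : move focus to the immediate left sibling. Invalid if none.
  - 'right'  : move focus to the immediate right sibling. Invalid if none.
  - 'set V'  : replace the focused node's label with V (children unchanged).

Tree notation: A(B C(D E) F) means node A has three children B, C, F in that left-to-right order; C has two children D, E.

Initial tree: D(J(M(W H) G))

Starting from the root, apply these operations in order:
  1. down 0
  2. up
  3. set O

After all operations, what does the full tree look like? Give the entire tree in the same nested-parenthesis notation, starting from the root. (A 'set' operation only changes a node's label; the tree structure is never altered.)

Answer: O(J(M(W H) G))

Derivation:
Step 1 (down 0): focus=J path=0 depth=1 children=['M', 'G'] left=[] right=[] parent=D
Step 2 (up): focus=D path=root depth=0 children=['J'] (at root)
Step 3 (set O): focus=O path=root depth=0 children=['J'] (at root)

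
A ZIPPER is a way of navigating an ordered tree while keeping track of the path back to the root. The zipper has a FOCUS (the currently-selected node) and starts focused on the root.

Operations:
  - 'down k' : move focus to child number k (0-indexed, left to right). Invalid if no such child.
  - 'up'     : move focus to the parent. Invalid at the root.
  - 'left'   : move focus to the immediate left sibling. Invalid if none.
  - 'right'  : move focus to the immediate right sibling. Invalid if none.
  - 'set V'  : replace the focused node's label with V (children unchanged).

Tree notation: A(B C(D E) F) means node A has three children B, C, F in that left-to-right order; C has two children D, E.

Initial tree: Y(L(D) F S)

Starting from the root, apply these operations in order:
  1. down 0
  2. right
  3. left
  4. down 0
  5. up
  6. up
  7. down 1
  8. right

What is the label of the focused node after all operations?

Step 1 (down 0): focus=L path=0 depth=1 children=['D'] left=[] right=['F', 'S'] parent=Y
Step 2 (right): focus=F path=1 depth=1 children=[] left=['L'] right=['S'] parent=Y
Step 3 (left): focus=L path=0 depth=1 children=['D'] left=[] right=['F', 'S'] parent=Y
Step 4 (down 0): focus=D path=0/0 depth=2 children=[] left=[] right=[] parent=L
Step 5 (up): focus=L path=0 depth=1 children=['D'] left=[] right=['F', 'S'] parent=Y
Step 6 (up): focus=Y path=root depth=0 children=['L', 'F', 'S'] (at root)
Step 7 (down 1): focus=F path=1 depth=1 children=[] left=['L'] right=['S'] parent=Y
Step 8 (right): focus=S path=2 depth=1 children=[] left=['L', 'F'] right=[] parent=Y

Answer: S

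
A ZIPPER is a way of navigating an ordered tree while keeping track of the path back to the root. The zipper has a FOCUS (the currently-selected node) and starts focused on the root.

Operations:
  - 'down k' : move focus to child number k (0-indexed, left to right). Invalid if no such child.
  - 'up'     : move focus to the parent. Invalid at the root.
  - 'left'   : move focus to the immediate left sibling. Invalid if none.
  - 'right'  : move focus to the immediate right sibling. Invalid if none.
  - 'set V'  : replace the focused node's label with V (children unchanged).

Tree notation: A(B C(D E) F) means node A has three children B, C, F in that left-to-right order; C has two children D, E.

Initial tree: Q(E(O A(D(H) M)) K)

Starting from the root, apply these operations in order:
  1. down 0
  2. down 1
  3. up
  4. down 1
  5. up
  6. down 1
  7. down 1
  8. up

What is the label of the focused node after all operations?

Step 1 (down 0): focus=E path=0 depth=1 children=['O', 'A'] left=[] right=['K'] parent=Q
Step 2 (down 1): focus=A path=0/1 depth=2 children=['D', 'M'] left=['O'] right=[] parent=E
Step 3 (up): focus=E path=0 depth=1 children=['O', 'A'] left=[] right=['K'] parent=Q
Step 4 (down 1): focus=A path=0/1 depth=2 children=['D', 'M'] left=['O'] right=[] parent=E
Step 5 (up): focus=E path=0 depth=1 children=['O', 'A'] left=[] right=['K'] parent=Q
Step 6 (down 1): focus=A path=0/1 depth=2 children=['D', 'M'] left=['O'] right=[] parent=E
Step 7 (down 1): focus=M path=0/1/1 depth=3 children=[] left=['D'] right=[] parent=A
Step 8 (up): focus=A path=0/1 depth=2 children=['D', 'M'] left=['O'] right=[] parent=E

Answer: A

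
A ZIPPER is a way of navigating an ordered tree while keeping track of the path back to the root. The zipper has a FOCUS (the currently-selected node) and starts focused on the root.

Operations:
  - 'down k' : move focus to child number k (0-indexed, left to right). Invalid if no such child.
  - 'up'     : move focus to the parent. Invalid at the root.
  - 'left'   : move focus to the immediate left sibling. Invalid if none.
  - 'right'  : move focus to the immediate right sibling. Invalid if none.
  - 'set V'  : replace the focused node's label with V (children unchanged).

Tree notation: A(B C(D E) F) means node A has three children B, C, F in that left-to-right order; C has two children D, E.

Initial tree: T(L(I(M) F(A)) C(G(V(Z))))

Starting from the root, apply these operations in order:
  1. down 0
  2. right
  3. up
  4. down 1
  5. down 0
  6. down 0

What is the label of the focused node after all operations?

Answer: V

Derivation:
Step 1 (down 0): focus=L path=0 depth=1 children=['I', 'F'] left=[] right=['C'] parent=T
Step 2 (right): focus=C path=1 depth=1 children=['G'] left=['L'] right=[] parent=T
Step 3 (up): focus=T path=root depth=0 children=['L', 'C'] (at root)
Step 4 (down 1): focus=C path=1 depth=1 children=['G'] left=['L'] right=[] parent=T
Step 5 (down 0): focus=G path=1/0 depth=2 children=['V'] left=[] right=[] parent=C
Step 6 (down 0): focus=V path=1/0/0 depth=3 children=['Z'] left=[] right=[] parent=G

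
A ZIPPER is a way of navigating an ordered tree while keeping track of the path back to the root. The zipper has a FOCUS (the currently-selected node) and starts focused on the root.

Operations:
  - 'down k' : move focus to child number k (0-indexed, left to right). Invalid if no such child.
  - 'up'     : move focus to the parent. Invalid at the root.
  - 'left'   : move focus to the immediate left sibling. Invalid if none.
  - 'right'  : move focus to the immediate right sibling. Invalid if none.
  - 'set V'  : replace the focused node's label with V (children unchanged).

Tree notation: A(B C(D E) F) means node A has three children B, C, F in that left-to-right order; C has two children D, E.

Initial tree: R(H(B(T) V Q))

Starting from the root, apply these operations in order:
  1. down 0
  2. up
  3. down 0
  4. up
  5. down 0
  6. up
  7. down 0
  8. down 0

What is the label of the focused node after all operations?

Step 1 (down 0): focus=H path=0 depth=1 children=['B', 'V', 'Q'] left=[] right=[] parent=R
Step 2 (up): focus=R path=root depth=0 children=['H'] (at root)
Step 3 (down 0): focus=H path=0 depth=1 children=['B', 'V', 'Q'] left=[] right=[] parent=R
Step 4 (up): focus=R path=root depth=0 children=['H'] (at root)
Step 5 (down 0): focus=H path=0 depth=1 children=['B', 'V', 'Q'] left=[] right=[] parent=R
Step 6 (up): focus=R path=root depth=0 children=['H'] (at root)
Step 7 (down 0): focus=H path=0 depth=1 children=['B', 'V', 'Q'] left=[] right=[] parent=R
Step 8 (down 0): focus=B path=0/0 depth=2 children=['T'] left=[] right=['V', 'Q'] parent=H

Answer: B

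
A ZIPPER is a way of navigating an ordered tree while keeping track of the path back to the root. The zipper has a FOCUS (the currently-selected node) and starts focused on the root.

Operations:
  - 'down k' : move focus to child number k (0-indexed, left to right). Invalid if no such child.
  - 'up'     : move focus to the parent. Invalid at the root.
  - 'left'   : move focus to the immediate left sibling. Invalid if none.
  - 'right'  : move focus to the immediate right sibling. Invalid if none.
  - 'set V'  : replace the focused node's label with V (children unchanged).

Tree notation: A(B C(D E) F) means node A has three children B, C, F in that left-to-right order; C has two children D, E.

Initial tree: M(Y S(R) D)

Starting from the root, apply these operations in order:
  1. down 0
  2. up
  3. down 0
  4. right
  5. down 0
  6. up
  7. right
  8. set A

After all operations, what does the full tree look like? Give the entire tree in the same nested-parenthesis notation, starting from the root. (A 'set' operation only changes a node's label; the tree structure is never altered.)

Step 1 (down 0): focus=Y path=0 depth=1 children=[] left=[] right=['S', 'D'] parent=M
Step 2 (up): focus=M path=root depth=0 children=['Y', 'S', 'D'] (at root)
Step 3 (down 0): focus=Y path=0 depth=1 children=[] left=[] right=['S', 'D'] parent=M
Step 4 (right): focus=S path=1 depth=1 children=['R'] left=['Y'] right=['D'] parent=M
Step 5 (down 0): focus=R path=1/0 depth=2 children=[] left=[] right=[] parent=S
Step 6 (up): focus=S path=1 depth=1 children=['R'] left=['Y'] right=['D'] parent=M
Step 7 (right): focus=D path=2 depth=1 children=[] left=['Y', 'S'] right=[] parent=M
Step 8 (set A): focus=A path=2 depth=1 children=[] left=['Y', 'S'] right=[] parent=M

Answer: M(Y S(R) A)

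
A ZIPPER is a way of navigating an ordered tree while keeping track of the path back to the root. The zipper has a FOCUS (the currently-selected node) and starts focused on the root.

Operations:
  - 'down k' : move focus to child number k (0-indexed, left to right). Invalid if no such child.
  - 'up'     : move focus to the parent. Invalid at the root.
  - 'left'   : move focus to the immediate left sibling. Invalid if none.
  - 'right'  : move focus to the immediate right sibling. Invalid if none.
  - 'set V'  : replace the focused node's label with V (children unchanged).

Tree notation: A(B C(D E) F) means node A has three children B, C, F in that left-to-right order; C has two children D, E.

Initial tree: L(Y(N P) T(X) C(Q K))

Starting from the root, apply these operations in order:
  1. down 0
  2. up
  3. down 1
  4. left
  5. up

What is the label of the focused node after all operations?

Step 1 (down 0): focus=Y path=0 depth=1 children=['N', 'P'] left=[] right=['T', 'C'] parent=L
Step 2 (up): focus=L path=root depth=0 children=['Y', 'T', 'C'] (at root)
Step 3 (down 1): focus=T path=1 depth=1 children=['X'] left=['Y'] right=['C'] parent=L
Step 4 (left): focus=Y path=0 depth=1 children=['N', 'P'] left=[] right=['T', 'C'] parent=L
Step 5 (up): focus=L path=root depth=0 children=['Y', 'T', 'C'] (at root)

Answer: L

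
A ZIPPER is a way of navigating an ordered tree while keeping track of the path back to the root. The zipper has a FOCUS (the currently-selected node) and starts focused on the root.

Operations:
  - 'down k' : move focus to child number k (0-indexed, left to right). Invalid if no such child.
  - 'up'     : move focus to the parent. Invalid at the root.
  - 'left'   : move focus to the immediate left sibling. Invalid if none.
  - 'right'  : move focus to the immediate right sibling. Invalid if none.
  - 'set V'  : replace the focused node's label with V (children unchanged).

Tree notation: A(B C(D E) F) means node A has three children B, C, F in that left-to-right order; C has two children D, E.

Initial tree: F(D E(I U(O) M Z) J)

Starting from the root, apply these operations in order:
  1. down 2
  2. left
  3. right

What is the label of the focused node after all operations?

Step 1 (down 2): focus=J path=2 depth=1 children=[] left=['D', 'E'] right=[] parent=F
Step 2 (left): focus=E path=1 depth=1 children=['I', 'U', 'M', 'Z'] left=['D'] right=['J'] parent=F
Step 3 (right): focus=J path=2 depth=1 children=[] left=['D', 'E'] right=[] parent=F

Answer: J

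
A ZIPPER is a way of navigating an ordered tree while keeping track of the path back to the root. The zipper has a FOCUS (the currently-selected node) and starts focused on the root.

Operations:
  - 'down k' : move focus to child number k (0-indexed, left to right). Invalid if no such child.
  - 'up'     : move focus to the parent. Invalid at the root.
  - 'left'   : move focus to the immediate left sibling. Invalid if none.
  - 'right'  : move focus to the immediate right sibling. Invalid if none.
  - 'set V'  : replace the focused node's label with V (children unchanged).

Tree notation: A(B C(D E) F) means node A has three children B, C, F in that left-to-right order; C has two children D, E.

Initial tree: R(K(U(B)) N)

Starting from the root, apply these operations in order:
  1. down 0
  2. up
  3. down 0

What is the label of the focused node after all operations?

Step 1 (down 0): focus=K path=0 depth=1 children=['U'] left=[] right=['N'] parent=R
Step 2 (up): focus=R path=root depth=0 children=['K', 'N'] (at root)
Step 3 (down 0): focus=K path=0 depth=1 children=['U'] left=[] right=['N'] parent=R

Answer: K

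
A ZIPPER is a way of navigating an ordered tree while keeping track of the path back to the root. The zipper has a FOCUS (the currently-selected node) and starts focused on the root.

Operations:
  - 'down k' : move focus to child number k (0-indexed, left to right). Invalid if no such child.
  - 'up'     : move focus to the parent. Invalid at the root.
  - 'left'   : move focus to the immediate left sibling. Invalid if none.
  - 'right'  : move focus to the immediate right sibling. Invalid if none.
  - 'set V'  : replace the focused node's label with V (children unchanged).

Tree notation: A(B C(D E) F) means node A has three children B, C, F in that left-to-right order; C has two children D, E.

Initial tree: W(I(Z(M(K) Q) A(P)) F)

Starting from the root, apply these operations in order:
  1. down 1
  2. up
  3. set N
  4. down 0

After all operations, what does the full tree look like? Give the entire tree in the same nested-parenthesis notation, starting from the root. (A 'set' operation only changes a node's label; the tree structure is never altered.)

Step 1 (down 1): focus=F path=1 depth=1 children=[] left=['I'] right=[] parent=W
Step 2 (up): focus=W path=root depth=0 children=['I', 'F'] (at root)
Step 3 (set N): focus=N path=root depth=0 children=['I', 'F'] (at root)
Step 4 (down 0): focus=I path=0 depth=1 children=['Z', 'A'] left=[] right=['F'] parent=N

Answer: N(I(Z(M(K) Q) A(P)) F)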